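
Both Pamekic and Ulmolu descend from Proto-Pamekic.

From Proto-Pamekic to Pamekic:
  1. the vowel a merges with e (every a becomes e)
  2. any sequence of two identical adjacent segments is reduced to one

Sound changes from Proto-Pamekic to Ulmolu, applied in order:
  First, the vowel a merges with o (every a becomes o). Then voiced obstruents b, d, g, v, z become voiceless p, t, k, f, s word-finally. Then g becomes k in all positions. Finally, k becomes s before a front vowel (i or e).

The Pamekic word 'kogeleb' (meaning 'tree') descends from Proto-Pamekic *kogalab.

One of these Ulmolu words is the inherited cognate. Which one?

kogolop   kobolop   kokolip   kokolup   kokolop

Ulmolu: *kogalab
  kogalab → kogolob   [vowel merger]
  kogolob → kogolop   [final devoicing]
  kogolop → kokolop   [unconditioned shift]
  kokolop (rule 4 does not apply)
  giving Ulmolu kokolop.
The other candidates each miss or misapply at least one Ulmolu change.

kokolop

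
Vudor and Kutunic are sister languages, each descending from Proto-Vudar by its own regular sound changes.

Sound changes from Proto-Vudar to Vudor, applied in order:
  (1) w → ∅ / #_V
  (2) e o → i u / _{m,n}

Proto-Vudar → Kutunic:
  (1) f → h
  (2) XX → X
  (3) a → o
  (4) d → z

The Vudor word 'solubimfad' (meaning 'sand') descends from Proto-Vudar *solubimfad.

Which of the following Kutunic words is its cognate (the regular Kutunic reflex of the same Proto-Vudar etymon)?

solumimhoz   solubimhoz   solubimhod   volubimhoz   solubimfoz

Kutunic: *solubimfad > solubimhad > solubimhod > solubimhoz  (by unconditioned shift, vowel merger, unconditioned shift)
The other candidates each miss or misapply at least one Kutunic change.

solubimhoz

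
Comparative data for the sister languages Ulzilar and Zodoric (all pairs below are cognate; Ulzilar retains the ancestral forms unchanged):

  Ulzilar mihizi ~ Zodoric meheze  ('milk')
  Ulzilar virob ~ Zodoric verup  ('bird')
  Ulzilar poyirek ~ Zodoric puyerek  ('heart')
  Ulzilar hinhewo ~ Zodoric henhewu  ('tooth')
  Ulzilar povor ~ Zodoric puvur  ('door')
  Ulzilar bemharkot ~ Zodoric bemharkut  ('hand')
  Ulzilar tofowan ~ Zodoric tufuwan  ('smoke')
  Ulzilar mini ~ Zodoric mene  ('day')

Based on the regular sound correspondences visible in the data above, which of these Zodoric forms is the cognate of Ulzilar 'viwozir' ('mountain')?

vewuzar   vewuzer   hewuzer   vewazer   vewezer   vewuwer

vewuzer

mihizi ~ meheze — Ulzilar i corresponds to Zodoric e after a consonant, before a consonant other than r, m, n, p, b, f, v.
poyirek ~ puyerek, bemharkot ~ bemharkut — Ulzilar o corresponds to Zodoric u after a consonant, before a consonant other than r, m, n, p, b, f, v.
virob ~ verup, poyirek ~ puyerek — Ulzilar i corresponds to Zodoric e after a consonant, before r.
Applying these to Ulzilar 'viwozir':
  viwozir → vewozir   (i→e after a consonant, before a consonant other than r, m, n, p, b, f, v)
  vewozir → vewuzir   (o→u after a consonant, before a consonant other than r, m, n, p, b, f, v)
  vewuzir → vewuzer   (i→e after a consonant, before r)
So the Zodoric cognate is 'vewuzer'.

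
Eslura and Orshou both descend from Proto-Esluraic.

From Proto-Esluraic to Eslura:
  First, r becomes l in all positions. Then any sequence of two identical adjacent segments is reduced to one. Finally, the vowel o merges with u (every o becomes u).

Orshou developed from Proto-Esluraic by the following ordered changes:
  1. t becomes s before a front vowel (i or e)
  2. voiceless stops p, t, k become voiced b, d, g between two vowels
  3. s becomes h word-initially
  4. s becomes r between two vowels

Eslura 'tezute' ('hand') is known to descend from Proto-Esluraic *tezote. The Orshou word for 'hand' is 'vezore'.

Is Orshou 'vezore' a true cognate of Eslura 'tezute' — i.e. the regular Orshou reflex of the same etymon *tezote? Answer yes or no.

no

Derive the expected Orshou reflex of *tezote:
Orshou: start from *tezote.
  rule 1 (palatalisation): tezote → sezose
  rule 2: no change — sezose
  rule 3 (debuccalisation): sezose → hezose
  rule 4 (rhotacism): hezose → hezore
  ⇒ Orshou hezore
The regular Orshou reflex would be 'hezore', but the attested form is 'vezore'. The correspondence is irregular, so they are not cognates (the Orshou form has a different source).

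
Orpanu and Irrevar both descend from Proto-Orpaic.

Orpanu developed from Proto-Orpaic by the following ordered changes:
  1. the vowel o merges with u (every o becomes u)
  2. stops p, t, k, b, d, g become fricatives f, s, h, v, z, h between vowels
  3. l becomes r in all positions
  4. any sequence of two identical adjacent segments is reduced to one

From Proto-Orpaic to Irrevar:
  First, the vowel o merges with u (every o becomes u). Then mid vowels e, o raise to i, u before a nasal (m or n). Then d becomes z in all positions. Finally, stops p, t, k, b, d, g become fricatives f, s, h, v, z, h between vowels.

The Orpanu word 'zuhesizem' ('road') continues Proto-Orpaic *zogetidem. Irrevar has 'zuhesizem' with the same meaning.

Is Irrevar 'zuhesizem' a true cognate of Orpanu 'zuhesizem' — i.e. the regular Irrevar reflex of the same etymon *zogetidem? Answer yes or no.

no

Derive the expected Irrevar reflex of *zogetidem:
Irrevar: *zogetidem
  zogetidem → zugetidem   [vowel merger]
  zugetidem → zugetidim   [pre-nasal raising]
  zugetidim → zugetizim   [unconditioned shift]
  zugetizim → zuhesizim   [intervocalic lenition]
  giving Irrevar zuhesizim.
The regular Irrevar reflex would be 'zuhesizim', but the attested form is 'zuhesizem'. The correspondence is irregular, so they are not cognates (the Irrevar form has a different source).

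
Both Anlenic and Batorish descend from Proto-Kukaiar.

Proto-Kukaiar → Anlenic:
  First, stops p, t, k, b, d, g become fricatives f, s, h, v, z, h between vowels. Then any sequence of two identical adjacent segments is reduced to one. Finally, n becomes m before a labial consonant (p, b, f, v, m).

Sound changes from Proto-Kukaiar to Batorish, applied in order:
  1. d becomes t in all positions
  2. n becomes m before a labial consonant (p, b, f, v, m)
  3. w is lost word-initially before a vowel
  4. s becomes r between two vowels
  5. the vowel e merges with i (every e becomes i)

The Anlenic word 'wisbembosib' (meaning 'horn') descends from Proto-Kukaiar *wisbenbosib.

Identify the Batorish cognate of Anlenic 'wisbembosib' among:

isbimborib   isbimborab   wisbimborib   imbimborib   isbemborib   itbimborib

Batorish: *wisbenbosib > wisbembosib > isbembosib > isbemborib > isbimborib  (by nasal place assimilation, glide loss, rhotacism, vowel merger)
Among the options, 'isbimborib' alone shows every Batorish change applied in order.

isbimborib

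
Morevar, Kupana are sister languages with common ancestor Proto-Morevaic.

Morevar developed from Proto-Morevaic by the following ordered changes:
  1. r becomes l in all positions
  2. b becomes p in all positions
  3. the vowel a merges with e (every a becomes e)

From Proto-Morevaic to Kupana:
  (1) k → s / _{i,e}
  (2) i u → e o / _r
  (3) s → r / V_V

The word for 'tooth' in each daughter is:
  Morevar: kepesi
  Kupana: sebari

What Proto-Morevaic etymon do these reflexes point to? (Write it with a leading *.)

*kebasi

Position 4: Morevar has e, Kupana has a. Kupana preserves a here (none of its changes turn any other segment into a), so the proto-segment is *a.
Position 3: Morevar has p, Kupana has b. Kupana preserves b here (none of its changes turn any other segment into b), so the proto-segment is *b.
Position 1: Morevar has k, Kupana has s. Morevar preserves k here (none of its changes turn any other segment into k), so the proto-segment is *k.
Continuing position by position gives *kebasi; check it forward:
Morevar: *kebasi
  kebasi (rule 1 does not apply)
  kebasi → kepasi   [unconditioned shift]
  kepasi → kepesi   [vowel merger]
  giving Morevar kepesi.
Kupana: *kebasi
  kebasi → sebasi   [palatalisation]
  sebasi (rule 2 does not apply)
  sebasi → sebari   [rhotacism]
  giving Kupana sebari.
*kebasi is the unique common source.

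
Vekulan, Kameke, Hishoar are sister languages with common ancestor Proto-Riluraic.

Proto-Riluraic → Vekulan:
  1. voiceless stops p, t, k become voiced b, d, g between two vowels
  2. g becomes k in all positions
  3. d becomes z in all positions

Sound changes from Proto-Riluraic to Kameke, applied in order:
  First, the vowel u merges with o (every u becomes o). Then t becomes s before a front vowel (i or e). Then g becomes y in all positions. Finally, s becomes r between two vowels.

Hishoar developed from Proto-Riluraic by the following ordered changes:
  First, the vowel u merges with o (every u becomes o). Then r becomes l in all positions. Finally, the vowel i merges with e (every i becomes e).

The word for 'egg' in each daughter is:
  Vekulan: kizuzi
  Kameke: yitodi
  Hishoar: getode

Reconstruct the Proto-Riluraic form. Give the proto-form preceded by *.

*gitudi

Position 1: Vekulan has k, Kameke has y, Hishoar has g. Hishoar preserves g here (none of its changes turn any other segment into g), so the proto-segment is *g.
Position 3: Vekulan has z, Kameke has t, Hishoar has t. Kameke preserves t here (none of its changes turn any other segment into t), so the proto-segment is *t.
Position 5: Vekulan has z, Kameke has d, Hishoar has d. Kameke preserves d here (none of its changes turn any other segment into d), so the proto-segment is *d.
Verify the candidate proto-form against each daughter:
Vekulan: *gitudi
  gitudi → gidudi   [intervocalic voicing]
  gidudi → kidudi   [unconditioned shift]
  kidudi → kizuzi   [unconditioned shift]
  giving Vekulan kizuzi.
Kameke: *gitudi > gitodi > yitodi  (by vowel merger, unconditioned shift)
Hishoar: *gitudi > gitodi > getode  (by vowel merger, vowel merger)
Only *gitudi yields all of Vekulan kizuzi, Kameke yitodi, Hishoar getode.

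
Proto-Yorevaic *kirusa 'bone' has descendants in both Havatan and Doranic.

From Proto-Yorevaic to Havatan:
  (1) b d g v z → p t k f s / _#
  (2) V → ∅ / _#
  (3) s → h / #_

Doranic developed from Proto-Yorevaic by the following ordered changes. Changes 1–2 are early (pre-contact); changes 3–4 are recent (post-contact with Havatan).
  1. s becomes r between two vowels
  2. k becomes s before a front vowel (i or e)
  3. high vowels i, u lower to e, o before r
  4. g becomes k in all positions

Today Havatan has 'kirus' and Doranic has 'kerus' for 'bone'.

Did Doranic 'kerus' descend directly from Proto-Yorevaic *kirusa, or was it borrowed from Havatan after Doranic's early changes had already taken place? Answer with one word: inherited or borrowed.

If inherited, *kirusa would pass through all of Doranic's changes:
Doranic: *kirusa > kirura > sirura > serora  (by rhotacism, palatalisation, pre-rhotic lowering)
If borrowed from Havatan 'kirus' after the early changes, it would undergo only the recent ones:
  rule 3 (pre-rhotic lowering): kirus → kerus
  rule 4 (unconditioned shift): no change (kerus)
  ⇒ as a loan: kerus
Doranic 'kerus' matches the loan outcome 'kerus', not the inherited 'serora' — it skipped the early Doranic changes, so it was borrowed from Havatan.

borrowed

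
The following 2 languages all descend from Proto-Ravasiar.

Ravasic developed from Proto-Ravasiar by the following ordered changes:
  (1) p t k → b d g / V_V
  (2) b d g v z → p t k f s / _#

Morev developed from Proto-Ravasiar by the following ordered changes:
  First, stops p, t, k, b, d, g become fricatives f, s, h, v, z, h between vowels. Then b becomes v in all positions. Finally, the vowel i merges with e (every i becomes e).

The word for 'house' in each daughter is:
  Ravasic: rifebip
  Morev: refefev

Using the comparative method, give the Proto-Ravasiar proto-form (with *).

*rifepib

Position 2: Ravasic has i, Morev has e. Ravasic preserves i here (none of its changes turn any other segment into i), so the proto-segment is *i.
Position 7: Ravasic has p, Morev has v. Taking the neighbouring segments as reconstructed: Ravasic p could go back to *p or *b; Morev v could go back to *b or *v — the one source consistent with every daughter is *b.
This points to *rifepib. Verify forward in each daughter:
Ravasic: *rifepib
  rifepib → rifebib   [intervocalic voicing]
  rifebib → rifebip   [final devoicing]
  giving Ravasic rifebip.
Morev: *rifepib > rifefib > rifefiv > refefev  (by intervocalic lenition, unconditioned shift, vowel merger)
Only *rifepib yields all of Ravasic rifebip, Morev refefev.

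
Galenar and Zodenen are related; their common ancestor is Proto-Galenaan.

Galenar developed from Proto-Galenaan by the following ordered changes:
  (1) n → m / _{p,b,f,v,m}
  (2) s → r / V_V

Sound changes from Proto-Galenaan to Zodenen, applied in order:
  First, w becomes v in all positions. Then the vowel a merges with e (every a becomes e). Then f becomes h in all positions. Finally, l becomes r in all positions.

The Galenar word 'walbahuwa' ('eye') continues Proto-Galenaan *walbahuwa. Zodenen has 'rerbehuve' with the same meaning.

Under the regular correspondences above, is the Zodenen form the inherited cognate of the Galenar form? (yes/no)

Derive the expected Zodenen reflex of *walbahuwa:
Zodenen: *walbahuwa
  walbahuwa → valbahuva   [unconditioned shift]
  valbahuva → velbehuve   [vowel merger]
  velbehuve (rule 3 does not apply)
  velbehuve → verbehuve   [unconditioned shift]
  giving Zodenen verbehuve.
The regular Zodenen reflex would be 'verbehuve', but the attested form is 'rerbehuve'. The correspondence is irregular, so they are not cognates (the Zodenen form has a different source).

no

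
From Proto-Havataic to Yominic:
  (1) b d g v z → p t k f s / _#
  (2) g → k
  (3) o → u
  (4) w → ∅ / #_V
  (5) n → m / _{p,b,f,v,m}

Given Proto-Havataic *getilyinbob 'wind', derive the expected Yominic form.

Yominic: *getilyinbob > getilyinbop > ketilyinbop > ketilyinbup > ketilyimbup  (by final devoicing, unconditioned shift, vowel merger, nasal place assimilation)

ketilyimbup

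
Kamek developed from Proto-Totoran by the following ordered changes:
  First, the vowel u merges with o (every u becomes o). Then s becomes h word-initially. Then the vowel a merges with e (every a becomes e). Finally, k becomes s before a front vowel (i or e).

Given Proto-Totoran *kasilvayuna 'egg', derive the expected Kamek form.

Kamek: *kasilvayuna
  kasilvayuna → kasilvayona   [vowel merger]
  kasilvayona (rule 2 does not apply)
  kasilvayona → kesilveyone   [vowel merger]
  kesilveyone → sesilveyone   [palatalisation]
  giving Kamek sesilveyone.

sesilveyone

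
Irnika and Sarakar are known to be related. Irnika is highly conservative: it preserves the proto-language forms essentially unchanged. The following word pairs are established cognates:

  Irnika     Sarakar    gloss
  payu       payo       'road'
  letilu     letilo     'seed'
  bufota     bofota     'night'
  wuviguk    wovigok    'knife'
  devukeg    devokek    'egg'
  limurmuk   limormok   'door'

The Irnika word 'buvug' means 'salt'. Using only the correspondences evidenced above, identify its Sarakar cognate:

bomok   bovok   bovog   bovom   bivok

wuviguk ~ wovigok — Irnika u corresponds to Sarakar o after a consonant, before a labial obstruent.
wuviguk ~ wovigok, devukeg ~ devokek — Irnika u corresponds to Sarakar o after a consonant, before a consonant other than r, m, n, p, b, f, v.
devukeg ~ devokek — Irnika g corresponds to Sarakar k word-finally.
Applying these to Irnika 'buvug':
  buvug → bovug   (u→o after a consonant, before a labial obstruent)
  bovug → bovog   (u→o after a consonant, before a consonant other than r, m, n, p, b, f, v)
  bovog → bovok   (g→k word-finally)
So the Sarakar cognate is 'bovok'.

bovok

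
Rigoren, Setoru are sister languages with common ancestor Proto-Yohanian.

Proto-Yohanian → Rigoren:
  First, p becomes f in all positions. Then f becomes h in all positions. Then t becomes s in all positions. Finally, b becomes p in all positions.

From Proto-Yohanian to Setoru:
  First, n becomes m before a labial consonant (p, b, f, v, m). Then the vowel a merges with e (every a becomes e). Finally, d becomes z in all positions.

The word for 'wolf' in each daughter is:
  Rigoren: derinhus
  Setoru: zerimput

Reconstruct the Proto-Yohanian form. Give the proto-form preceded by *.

*derinput

Position 6: Rigoren has h, Setoru has p. Setoru preserves p here (none of its changes turn any other segment into p), so the proto-segment is *p.
Position 5: Rigoren has n, Setoru has m. Rigoren preserves n here (none of its changes turn any other segment into n), so the proto-segment is *n.
This points to *derinput. Verify forward in each daughter:
Rigoren: start from *derinput.
  rule 1 (unconditioned shift): derinput → derinfut
  rule 2 (unconditioned shift): derinfut → derinhut
  rule 3 (unconditioned shift): derinhut → derinhus
  rule 4: no change — derinhus
  ⇒ Rigoren derinhus
Setoru: start from *derinput.
  rule 1 (nasal place assimilation): derinput → derimput
  rule 2: no change — derimput
  rule 3 (unconditioned shift): derimput → zerimput
  ⇒ Setoru zerimput
No other proto-form is consistent with every reflex, so the reconstruction is *derinput.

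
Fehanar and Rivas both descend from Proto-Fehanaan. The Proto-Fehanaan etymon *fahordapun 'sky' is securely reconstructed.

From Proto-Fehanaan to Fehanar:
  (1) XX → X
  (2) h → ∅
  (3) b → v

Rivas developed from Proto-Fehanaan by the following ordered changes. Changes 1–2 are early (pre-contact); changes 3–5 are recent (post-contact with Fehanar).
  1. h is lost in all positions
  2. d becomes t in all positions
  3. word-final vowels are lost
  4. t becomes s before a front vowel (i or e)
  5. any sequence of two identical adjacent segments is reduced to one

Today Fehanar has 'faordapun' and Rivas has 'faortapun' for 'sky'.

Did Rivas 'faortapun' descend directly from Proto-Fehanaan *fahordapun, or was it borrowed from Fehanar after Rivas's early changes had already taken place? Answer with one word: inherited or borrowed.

inherited

If inherited, *fahordapun would pass through all of Rivas's changes:
Rivas: *fahordapun
  fahordapun → faordapun   [h-loss]
  faordapun → faortapun   [unconditioned shift]
  faortapun (rule 3 does not apply)
  faortapun (rule 4 does not apply)
  faortapun (rule 5 does not apply)
  giving Rivas faortapun.
If borrowed from Fehanar 'faordapun' after the early changes, it would undergo only the recent ones:
  rule 3 (apocope): no change (faordapun)
  rule 4 (palatalisation): no change (faordapun)
  rule 5 (degemination): no change (faordapun)
  ⇒ as a loan: faordapun
Rivas 'faortapun' matches the inherited outcome exactly, so it is an inherited cognate, not a loan.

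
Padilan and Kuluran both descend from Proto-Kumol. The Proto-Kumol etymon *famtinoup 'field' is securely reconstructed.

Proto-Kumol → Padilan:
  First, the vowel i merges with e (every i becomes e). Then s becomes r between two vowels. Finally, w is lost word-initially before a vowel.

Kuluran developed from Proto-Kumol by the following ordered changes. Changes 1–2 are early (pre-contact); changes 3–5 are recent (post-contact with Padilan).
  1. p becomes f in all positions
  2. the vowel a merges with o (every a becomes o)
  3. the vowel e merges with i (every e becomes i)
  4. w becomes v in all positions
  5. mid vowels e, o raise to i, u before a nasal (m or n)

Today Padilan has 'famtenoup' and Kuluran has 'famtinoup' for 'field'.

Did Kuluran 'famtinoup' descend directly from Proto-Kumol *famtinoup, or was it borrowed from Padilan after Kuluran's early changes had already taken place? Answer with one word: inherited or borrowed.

borrowed

If inherited, *famtinoup would pass through all of Kuluran's changes:
Kuluran: start from *famtinoup.
  rule 1 (unconditioned shift): famtinoup → famtinouf
  rule 2 (vowel merger): famtinouf → fomtinouf
  rule 3: no change — fomtinouf
  rule 4: no change — fomtinouf
  rule 5 (pre-nasal raising): fomtinouf → fumtinouf
  ⇒ Kuluran fumtinouf
If borrowed from Padilan 'famtenoup' after the early changes, it would undergo only the recent ones:
  rule 3 (vowel merger): famtenoup → famtinoup
  rule 4 (unconditioned shift): no change (famtinoup)
  rule 5 (pre-nasal raising): no change (famtinoup)
  ⇒ as a loan: famtinoup
Kuluran 'famtinoup' matches the loan outcome 'famtinoup', not the inherited 'fumtinouf' — it skipped the early Kuluran changes, so it was borrowed from Padilan.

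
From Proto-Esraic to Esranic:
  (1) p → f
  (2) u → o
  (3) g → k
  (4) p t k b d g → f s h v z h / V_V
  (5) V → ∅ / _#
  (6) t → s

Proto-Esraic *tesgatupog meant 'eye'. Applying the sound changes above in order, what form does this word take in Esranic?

Esranic: *tesgatupog > tesgatufog > tesgatofog > teskatofok > teskasofok > seskasofok  (by unconditioned shift, vowel merger, unconditioned shift, intervocalic lenition, unconditioned shift)

seskasofok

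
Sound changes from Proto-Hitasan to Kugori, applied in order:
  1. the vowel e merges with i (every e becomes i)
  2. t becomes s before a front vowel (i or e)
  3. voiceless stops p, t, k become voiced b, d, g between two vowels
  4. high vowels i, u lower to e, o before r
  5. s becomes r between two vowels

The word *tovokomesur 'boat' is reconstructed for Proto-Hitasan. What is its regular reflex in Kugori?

tovogomiror

Kugori: *tovokomesur
  tovokomesur → tovokomisur   [vowel merger]
  tovokomisur (rule 2 does not apply)
  tovokomisur → tovogomisur   [intervocalic voicing]
  tovogomisur → tovogomisor   [pre-rhotic lowering]
  tovogomisor → tovogomiror   [rhotacism]
  giving Kugori tovogomiror.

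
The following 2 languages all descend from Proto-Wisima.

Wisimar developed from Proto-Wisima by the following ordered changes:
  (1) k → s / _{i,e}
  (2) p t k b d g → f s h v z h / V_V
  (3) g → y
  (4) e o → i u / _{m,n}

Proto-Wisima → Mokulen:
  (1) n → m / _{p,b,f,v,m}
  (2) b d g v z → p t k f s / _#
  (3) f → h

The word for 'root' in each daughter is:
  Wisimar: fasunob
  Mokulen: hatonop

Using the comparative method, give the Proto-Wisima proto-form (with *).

*fatonob

Position 4: Wisimar has u, Mokulen has o. Mokulen preserves o here (none of its changes turn any other segment into o), so the proto-segment is *o.
Position 3: Wisimar has s, Mokulen has t. Taking the neighbouring segments as reconstructed: Wisimar s could go back to *t or *s; Mokulen t can only go back to *t — the one source consistent with every daughter is *t.
This points to *fatonob. Verify forward in each daughter:
Wisimar: *fatonob
  fatonob (rule 1 does not apply)
  fatonob → fasonob   [intervocalic lenition]
  fasonob (rule 3 does not apply)
  fasonob → fasunob   [pre-nasal raising]
  giving Wisimar fasunob.
Mokulen: *fatonob
  fatonob (rule 1 does not apply)
  fatonob → fatonop   [final devoicing]
  fatonop → hatonop   [unconditioned shift]
  giving Mokulen hatonop.
No other proto-form is consistent with every reflex, so the reconstruction is *fatonob.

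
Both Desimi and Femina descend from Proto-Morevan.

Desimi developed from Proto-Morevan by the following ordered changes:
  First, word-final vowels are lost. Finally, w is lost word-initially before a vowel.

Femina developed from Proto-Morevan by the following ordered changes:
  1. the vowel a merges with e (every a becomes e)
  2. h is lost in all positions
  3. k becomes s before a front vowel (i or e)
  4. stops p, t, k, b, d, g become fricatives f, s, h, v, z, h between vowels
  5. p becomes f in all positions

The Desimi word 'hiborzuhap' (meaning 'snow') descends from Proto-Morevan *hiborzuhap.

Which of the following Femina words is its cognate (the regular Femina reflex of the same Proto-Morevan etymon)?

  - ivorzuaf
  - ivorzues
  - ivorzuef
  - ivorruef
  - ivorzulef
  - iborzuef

Femina: *hiborzuhap
  hiborzuhap → hiborzuhep   [vowel merger]
  hiborzuhep → iborzuep   [h-loss]
  iborzuep (rule 3 does not apply)
  iborzuep → ivorzuep   [intervocalic lenition]
  ivorzuep → ivorzuef   [unconditioned shift]
  giving Femina ivorzuef.
The other candidates each miss or misapply at least one Femina change.

ivorzuef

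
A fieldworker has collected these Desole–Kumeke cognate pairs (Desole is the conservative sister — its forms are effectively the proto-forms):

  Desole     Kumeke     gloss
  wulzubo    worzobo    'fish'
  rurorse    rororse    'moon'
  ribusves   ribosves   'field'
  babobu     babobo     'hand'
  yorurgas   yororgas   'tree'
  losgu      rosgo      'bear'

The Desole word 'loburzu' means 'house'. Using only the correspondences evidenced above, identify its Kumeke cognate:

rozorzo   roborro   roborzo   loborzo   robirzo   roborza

roborzo

losgu ~ rosgo — Desole l corresponds to Kumeke r word-initially before a back vowel.
rurorse ~ rororse, yorurgas ~ yororgas — Desole u corresponds to Kumeke o after a consonant, before r.
babobu ~ babobo, losgu ~ rosgo — Desole u corresponds to Kumeke o word-finally.
Applying these to Desole 'loburzu':
  loburzu → roburzu   (l→r word-initially before a back vowel)
  roburzu → roborzu   (u→o after a consonant, before r)
  roborzu → roborzo   (u→o word-finally)
So the Kumeke cognate is 'roborzo'.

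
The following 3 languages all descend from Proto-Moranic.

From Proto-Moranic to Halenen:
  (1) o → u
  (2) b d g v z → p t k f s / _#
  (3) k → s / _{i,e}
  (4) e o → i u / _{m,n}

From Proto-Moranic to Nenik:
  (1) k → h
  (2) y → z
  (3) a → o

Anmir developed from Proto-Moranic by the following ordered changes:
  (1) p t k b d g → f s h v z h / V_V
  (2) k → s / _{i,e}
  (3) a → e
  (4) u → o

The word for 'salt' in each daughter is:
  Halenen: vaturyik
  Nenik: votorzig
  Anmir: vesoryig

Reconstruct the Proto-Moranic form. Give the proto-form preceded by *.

Position 6: Halenen has y, Nenik has z, Anmir has y. Halenen preserves y here (none of its changes turn any other segment into y), so the proto-segment is *y.
Position 2: Halenen has a, Nenik has o, Anmir has e. Halenen preserves a here (none of its changes turn any other segment into a), so the proto-segment is *a.
Continuing position by position gives *vatoryig; check it forward:
Halenen: *vatoryig
  vatoryig → vaturyig   [vowel merger]
  vaturyig → vaturyik   [final devoicing]
  vaturyik (rule 3 does not apply)
  vaturyik (rule 4 does not apply)
  giving Halenen vaturyik.
Nenik: *vatoryig
  vatoryig (rule 1 does not apply)
  vatoryig → vatorzig   [unconditioned shift]
  vatorzig → votorzig   [vowel merger]
  giving Nenik votorzig.
Anmir: *vatoryig
  vatoryig → vasoryig   [intervocalic lenition]
  vasoryig (rule 2 does not apply)
  vasoryig → vesoryig   [vowel merger]
  vesoryig (rule 4 does not apply)
  giving Anmir vesoryig.
Only *vatoryig yields all of Halenen vaturyik, Nenik votorzig, Anmir vesoryig.

*vatoryig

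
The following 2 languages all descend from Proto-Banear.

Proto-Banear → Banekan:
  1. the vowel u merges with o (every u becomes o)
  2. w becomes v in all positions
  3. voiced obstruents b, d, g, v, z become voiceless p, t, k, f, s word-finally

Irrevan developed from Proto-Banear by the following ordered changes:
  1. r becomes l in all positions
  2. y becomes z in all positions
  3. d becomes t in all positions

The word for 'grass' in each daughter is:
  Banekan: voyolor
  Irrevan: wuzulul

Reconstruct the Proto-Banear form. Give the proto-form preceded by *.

Position 3: Banekan has y, Irrevan has z. Banekan preserves y here (none of its changes turn any other segment into y), so the proto-segment is *y.
Position 2: Banekan has o, Irrevan has u. Irrevan preserves u here (none of its changes turn any other segment into u), so the proto-segment is *u.
This points to *wuyulur. Verify forward in each daughter:
Banekan: start from *wuyulur.
  rule 1 (vowel merger): wuyulur → woyolor
  rule 2 (unconditioned shift): woyolor → voyolor
  rule 3: no change — voyolor
  ⇒ Banekan voyolor
Irrevan: *wuyulur
  wuyulur → wuyulul   [unconditioned shift]
  wuyulul → wuzulul   [unconditioned shift]
  wuzulul (rule 3 does not apply)
  giving Irrevan wuzulul.
Only *wuyulur yields all of Banekan voyolor, Irrevan wuzulul.

*wuyulur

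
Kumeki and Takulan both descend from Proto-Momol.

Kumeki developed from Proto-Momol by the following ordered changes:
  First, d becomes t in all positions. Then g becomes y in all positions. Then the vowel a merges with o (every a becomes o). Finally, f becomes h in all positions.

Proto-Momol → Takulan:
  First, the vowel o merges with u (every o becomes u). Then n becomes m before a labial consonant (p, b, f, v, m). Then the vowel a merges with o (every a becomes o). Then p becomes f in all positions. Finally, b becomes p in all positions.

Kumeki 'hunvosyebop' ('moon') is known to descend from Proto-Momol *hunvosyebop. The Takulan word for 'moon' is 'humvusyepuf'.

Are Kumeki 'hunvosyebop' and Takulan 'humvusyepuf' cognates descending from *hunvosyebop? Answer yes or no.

Derive the expected Takulan reflex of *hunvosyebop:
Takulan: *hunvosyebop > hunvusyebup > humvusyebup > humvusyebuf > humvusyepuf  (by vowel merger, nasal place assimilation, unconditioned shift, unconditioned shift)
Takulan 'humvusyepuf' matches the regular reflex exactly, so the pair is cognate.

yes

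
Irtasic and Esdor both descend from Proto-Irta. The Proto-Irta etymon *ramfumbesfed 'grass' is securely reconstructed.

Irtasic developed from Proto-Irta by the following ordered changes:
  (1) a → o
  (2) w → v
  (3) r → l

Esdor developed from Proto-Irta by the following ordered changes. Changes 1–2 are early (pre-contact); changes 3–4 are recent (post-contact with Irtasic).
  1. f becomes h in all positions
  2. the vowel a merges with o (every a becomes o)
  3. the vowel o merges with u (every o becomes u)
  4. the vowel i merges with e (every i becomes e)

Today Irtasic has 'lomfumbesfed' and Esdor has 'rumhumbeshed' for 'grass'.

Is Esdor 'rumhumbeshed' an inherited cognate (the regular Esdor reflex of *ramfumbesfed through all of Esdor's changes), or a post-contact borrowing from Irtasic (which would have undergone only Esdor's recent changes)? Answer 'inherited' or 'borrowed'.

inherited

If inherited, *ramfumbesfed would pass through all of Esdor's changes:
Esdor: start from *ramfumbesfed.
  rule 1 (unconditioned shift): ramfumbesfed → ramhumbeshed
  rule 2 (vowel merger): ramhumbeshed → romhumbeshed
  rule 3 (vowel merger): romhumbeshed → rumhumbeshed
  rule 4: no change — rumhumbeshed
  ⇒ Esdor rumhumbeshed
If borrowed from Irtasic 'lomfumbesfed' after the early changes, it would undergo only the recent ones:
  rule 3 (vowel merger): lomfumbesfed → lumfumbesfed
  rule 4 (vowel merger): no change (lumfumbesfed)
  ⇒ as a loan: lumfumbesfed
Esdor 'rumhumbeshed' matches the inherited outcome exactly, so it is an inherited cognate, not a loan.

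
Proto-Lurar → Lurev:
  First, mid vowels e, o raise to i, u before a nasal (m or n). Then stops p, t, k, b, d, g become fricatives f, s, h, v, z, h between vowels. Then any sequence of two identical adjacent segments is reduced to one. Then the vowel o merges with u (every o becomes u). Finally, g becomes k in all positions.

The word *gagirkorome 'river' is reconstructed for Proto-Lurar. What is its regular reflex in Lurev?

kahirkurume

Lurev: *gagirkorome > gagirkorume > gahirkorume > gahirkurume > kahirkurume  (by pre-nasal raising, intervocalic lenition, vowel merger, unconditioned shift)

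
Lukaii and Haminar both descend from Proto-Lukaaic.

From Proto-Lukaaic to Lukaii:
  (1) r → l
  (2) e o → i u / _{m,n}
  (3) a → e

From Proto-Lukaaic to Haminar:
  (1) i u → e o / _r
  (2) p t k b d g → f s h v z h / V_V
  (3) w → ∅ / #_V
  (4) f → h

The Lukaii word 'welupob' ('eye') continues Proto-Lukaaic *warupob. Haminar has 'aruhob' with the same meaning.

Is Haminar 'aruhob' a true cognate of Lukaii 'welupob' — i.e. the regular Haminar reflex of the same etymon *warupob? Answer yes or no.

yes

Derive the expected Haminar reflex of *warupob:
Haminar: *warupob
  warupob (rule 1 does not apply)
  warupob → warufob   [intervocalic lenition]
  warufob → arufob   [glide loss]
  arufob → aruhob   [unconditioned shift]
  giving Haminar aruhob.
Haminar 'aruhob' matches the regular reflex exactly, so the pair is cognate.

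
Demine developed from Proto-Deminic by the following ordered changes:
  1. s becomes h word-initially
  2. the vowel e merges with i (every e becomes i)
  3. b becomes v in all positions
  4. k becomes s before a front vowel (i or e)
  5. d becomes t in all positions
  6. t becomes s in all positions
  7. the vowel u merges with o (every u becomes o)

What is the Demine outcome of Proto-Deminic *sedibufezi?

hisivofizi

Demine: start from *sedibufezi.
  rule 1 (debuccalisation): sedibufezi → hedibufezi
  rule 2 (vowel merger): hedibufezi → hidibufizi
  rule 3 (unconditioned shift): hidibufizi → hidivufizi
  rule 4: no change — hidivufizi
  rule 5 (unconditioned shift): hidivufizi → hitivufizi
  rule 6 (unconditioned shift): hitivufizi → hisivufizi
  rule 7 (vowel merger): hisivufizi → hisivofizi
  ⇒ Demine hisivofizi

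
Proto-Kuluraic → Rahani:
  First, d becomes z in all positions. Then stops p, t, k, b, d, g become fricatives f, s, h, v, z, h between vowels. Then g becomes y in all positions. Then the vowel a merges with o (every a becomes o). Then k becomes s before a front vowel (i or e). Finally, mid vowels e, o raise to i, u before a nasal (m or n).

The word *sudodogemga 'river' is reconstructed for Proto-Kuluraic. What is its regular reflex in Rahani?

Rahani: start from *sudodogemga.
  rule 1 (unconditioned shift): sudodogemga → suzozogemga
  rule 2 (intervocalic lenition): suzozogemga → suzozohemga
  rule 3 (unconditioned shift): suzozohemga → suzozohemya
  rule 4 (vowel merger): suzozohemya → suzozohemyo
  rule 5: no change — suzozohemyo
  rule 6 (pre-nasal raising): suzozohemyo → suzozohimyo
  ⇒ Rahani suzozohimyo

suzozohimyo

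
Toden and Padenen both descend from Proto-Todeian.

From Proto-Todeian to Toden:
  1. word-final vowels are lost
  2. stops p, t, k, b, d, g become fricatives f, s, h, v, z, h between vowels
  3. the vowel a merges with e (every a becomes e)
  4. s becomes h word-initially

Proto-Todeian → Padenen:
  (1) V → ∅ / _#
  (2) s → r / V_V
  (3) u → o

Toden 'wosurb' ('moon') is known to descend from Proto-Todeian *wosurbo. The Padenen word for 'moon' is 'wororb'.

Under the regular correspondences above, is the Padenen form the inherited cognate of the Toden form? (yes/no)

Derive the expected Padenen reflex of *wosurbo:
Padenen: *wosurbo
  wosurbo → wosurb   [apocope]
  wosurb → worurb   [rhotacism]
  worurb → wororb   [vowel merger]
  giving Padenen wororb.
Padenen 'wororb' matches the regular reflex exactly, so the pair is cognate.

yes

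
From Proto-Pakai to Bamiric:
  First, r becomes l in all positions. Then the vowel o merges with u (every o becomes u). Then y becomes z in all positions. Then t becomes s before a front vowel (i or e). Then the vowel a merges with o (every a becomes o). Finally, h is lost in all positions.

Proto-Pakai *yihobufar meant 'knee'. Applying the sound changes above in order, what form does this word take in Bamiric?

Bamiric: start from *yihobufar.
  rule 1 (unconditioned shift): yihobufar → yihobufal
  rule 2 (vowel merger): yihobufal → yihubufal
  rule 3 (unconditioned shift): yihubufal → zihubufal
  rule 4: no change — zihubufal
  rule 5 (vowel merger): zihubufal → zihubufol
  rule 6 (h-loss): zihubufol → ziubufol
  ⇒ Bamiric ziubufol

ziubufol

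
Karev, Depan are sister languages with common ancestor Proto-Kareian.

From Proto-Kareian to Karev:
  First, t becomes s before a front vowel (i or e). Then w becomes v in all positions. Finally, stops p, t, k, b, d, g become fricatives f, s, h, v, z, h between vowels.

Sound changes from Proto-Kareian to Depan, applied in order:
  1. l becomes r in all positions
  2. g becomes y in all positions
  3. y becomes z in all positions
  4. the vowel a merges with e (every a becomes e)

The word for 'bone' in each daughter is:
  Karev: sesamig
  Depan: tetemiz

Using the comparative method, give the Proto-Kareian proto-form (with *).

*tetamig

Position 3: Karev has s, Depan has t. Depan preserves t here (none of its changes turn any other segment into t), so the proto-segment is *t.
Position 4: Karev has a, Depan has e. Karev preserves a here (none of its changes turn any other segment into a), so the proto-segment is *a.
Position 7: Karev has g, Depan has z. Karev preserves g here (none of its changes turn any other segment into g), so the proto-segment is *g.
Continuing position by position gives *tetamig; check it forward:
Karev: *tetamig > setamig > sesamig  (by palatalisation, intervocalic lenition)
Depan: start from *tetamig.
  rule 1: no change — tetamig
  rule 2 (unconditioned shift): tetamig → tetamiy
  rule 3 (unconditioned shift): tetamiy → tetamiz
  rule 4 (vowel merger): tetamiz → tetemiz
  ⇒ Depan tetemiz
No other proto-form is consistent with every reflex, so the reconstruction is *tetamig.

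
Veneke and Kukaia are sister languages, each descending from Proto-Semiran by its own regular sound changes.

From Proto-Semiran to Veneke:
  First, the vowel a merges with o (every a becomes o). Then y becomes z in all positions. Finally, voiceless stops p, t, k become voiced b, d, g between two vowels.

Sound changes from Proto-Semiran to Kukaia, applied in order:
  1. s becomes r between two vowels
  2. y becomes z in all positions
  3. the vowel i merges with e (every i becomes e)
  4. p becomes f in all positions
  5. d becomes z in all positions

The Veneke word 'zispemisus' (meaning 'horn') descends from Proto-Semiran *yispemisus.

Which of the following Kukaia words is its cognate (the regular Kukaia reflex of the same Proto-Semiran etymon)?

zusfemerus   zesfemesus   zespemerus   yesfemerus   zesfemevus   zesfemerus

Kukaia: *yispemisus > yispemirus > zispemirus > zespemerus > zesfemerus  (by rhotacism, unconditioned shift, vowel merger, unconditioned shift)
Among the options, 'zesfemerus' alone shows every Kukaia change applied in order.

zesfemerus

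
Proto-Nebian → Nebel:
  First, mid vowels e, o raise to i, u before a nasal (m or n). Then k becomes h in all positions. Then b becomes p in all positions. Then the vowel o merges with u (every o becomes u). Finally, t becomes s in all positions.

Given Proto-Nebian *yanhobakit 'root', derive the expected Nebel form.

Nebel: *yanhobakit
  yanhobakit (rule 1 does not apply)
  yanhobakit → yanhobahit   [unconditioned shift]
  yanhobahit → yanhopahit   [unconditioned shift]
  yanhopahit → yanhupahit   [vowel merger]
  yanhupahit → yanhupahis   [unconditioned shift]
  giving Nebel yanhupahis.

yanhupahis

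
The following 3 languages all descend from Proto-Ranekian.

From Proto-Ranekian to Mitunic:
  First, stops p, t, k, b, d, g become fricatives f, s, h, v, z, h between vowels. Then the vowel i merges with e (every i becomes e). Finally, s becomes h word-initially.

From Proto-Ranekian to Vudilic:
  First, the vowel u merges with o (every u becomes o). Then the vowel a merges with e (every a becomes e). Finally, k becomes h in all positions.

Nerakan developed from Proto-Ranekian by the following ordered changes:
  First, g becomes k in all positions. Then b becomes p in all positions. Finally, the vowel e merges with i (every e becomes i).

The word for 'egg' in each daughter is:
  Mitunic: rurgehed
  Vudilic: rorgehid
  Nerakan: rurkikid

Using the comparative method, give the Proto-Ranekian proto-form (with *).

Position 2: Mitunic has u, Vudilic has o, Nerakan has u. Mitunic preserves u here (none of its changes turn any other segment into u), so the proto-segment is *u.
Position 4: Mitunic has g, Vudilic has g, Nerakan has k. Mitunic preserves g here (none of its changes turn any other segment into g), so the proto-segment is *g.
Position 6: Mitunic has h, Vudilic has h, Nerakan has k. Taking the neighbouring segments as reconstructed: Mitunic h could go back to *k or *g or *h; Vudilic h could go back to *k or *h; Nerakan k could go back to *k or *g — the one source consistent with every daughter is *k.
Continuing position by position gives *rurgekid; check it forward:
Mitunic: start from *rurgekid.
  rule 1 (intervocalic lenition): rurgekid → rurgehid
  rule 2 (vowel merger): rurgehid → rurgehed
  rule 3: no change — rurgehed
  ⇒ Mitunic rurgehed
Vudilic: *rurgekid > rorgekid > rorgehid  (by vowel merger, unconditioned shift)
Nerakan: *rurgekid
  rurgekid → rurkekid   [unconditioned shift]
  rurkekid (rule 2 does not apply)
  rurkekid → rurkikid   [vowel merger]
  giving Nerakan rurkikid.
Only *rurgekid yields all of Mitunic rurgehed, Vudilic rorgehid, Nerakan rurkikid.

*rurgekid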